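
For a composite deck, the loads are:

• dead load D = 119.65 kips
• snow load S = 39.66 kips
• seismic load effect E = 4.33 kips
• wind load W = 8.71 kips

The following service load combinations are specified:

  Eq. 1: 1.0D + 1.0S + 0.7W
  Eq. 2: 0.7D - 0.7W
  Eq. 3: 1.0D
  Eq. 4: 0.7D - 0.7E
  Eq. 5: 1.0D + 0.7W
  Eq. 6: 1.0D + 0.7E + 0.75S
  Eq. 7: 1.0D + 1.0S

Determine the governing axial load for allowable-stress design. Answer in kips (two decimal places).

Eq. 1: 1.0(119.65) + 1.0(39.66) + 0.7(8.71) = 165.41
Eq. 2: 0.7(119.65) - 0.7(8.71) = 77.66
Eq. 3: 1.0(119.65) = 119.65
Eq. 4: 0.7(119.65) - 0.7(4.33) = 80.72
Eq. 5: 1.0(119.65) + 0.7(8.71) = 125.75
Eq. 6: 1.0(119.65) + 0.7(4.33) + 0.75(39.66) = 152.43
Eq. 7: 1.0(119.65) + 1.0(39.66) = 159.31
The controlling combination is 1, giving 165.41 kips.

165.41 kips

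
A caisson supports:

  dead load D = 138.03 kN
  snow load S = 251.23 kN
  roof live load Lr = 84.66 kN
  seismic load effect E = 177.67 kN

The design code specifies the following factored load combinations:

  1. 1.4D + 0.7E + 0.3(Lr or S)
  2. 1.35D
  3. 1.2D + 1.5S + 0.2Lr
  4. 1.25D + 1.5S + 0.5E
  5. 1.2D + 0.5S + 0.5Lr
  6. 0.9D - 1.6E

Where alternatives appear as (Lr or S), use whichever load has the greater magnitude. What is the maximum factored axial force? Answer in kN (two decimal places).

638.22 kN

(Lr or S) → S = 251.23 kN.
1. 1.4(138.03) + 0.7(177.67) + 0.3(251.23) = 392.98
2. 1.35(138.03) = 186.34
3. 1.2(138.03) + 1.5(251.23) + 0.2(84.66) = 559.41
4. 1.25(138.03) + 1.5(251.23) + 0.5(177.67) = 638.22
5. 1.2(138.03) + 0.5(251.23) + 0.5(84.66) = 333.58
6. 0.9(138.03) - 1.6(177.67) = -160.05
Combination 4 governs: N_u = 638.22 kN.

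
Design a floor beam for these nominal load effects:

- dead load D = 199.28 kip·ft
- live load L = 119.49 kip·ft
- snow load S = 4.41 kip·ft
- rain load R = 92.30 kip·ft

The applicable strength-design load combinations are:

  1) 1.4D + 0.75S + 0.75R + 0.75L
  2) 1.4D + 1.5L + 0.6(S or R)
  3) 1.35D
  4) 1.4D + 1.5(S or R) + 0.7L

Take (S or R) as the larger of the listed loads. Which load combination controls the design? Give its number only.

(S or R) → R = 92.30 kip·ft.
1) 1.4(199.28) + 0.75(4.41) + 0.75(92.30) + 0.75(119.49) = 441.14
2) 1.4(199.28) + 1.5(119.49) + 0.6(92.30) = 513.61
3) 1.35(199.28) = 269.03
4) 1.4(199.28) + 1.5(92.30) + 0.7(119.49) = 501.09
The largest value is 513.61 kip·ft from combination 2.

Combination 2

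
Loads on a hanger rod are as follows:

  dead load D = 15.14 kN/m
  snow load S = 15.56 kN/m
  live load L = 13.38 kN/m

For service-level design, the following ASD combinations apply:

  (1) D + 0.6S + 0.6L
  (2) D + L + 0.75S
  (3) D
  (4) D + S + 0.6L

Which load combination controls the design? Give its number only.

Combination 2

(1) 1.0(15.14) + 0.6(15.56) + 0.6(13.38) = 32.50
(2) 1.0(15.14) + 1.0(13.38) + 0.75(15.56) = 40.19
(3) 1.0(15.14) = 15.14
(4) 1.0(15.14) + 1.0(15.56) + 0.6(13.38) = 38.73
The largest value is 40.19 kN/m from combination 2.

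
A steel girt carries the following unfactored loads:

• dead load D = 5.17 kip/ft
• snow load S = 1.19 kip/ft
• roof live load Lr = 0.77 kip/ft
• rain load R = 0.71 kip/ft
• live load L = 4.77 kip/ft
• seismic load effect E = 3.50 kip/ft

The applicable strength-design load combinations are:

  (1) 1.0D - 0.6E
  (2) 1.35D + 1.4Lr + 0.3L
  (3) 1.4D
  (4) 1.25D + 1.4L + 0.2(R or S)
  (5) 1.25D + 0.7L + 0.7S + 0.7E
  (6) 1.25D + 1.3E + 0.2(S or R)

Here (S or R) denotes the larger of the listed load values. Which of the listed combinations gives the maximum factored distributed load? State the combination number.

(R or S) → S = 1.19 kip/ft; (S or R) → S = 1.19 kip/ft.
(1) 1.0(5.17) - 0.6(3.50) = 5.17 - 2.10 = 3.07
(2) 1.35(5.17) + 1.4(0.77) + 0.3(4.77) = 6.98 + 1.08 + 1.43 = 9.49
(3) 1.4(5.17) = 7.24
(4) 1.25(5.17) + 1.4(4.77) + 0.2(1.19) = 6.46 + 6.68 + 0.24 = 13.38
(5) 1.25(5.17) + 0.7(4.77) + 0.7(1.19) + 0.7(3.50) = 6.46 + 3.34 + 0.83 + 2.45 = 13.08
(6) 1.25(5.17) + 1.3(3.50) + 0.2(1.19) = 6.46 + 4.55 + 0.24 = 11.25
The largest value is 13.38 kip/ft from combination 4.

Combination 4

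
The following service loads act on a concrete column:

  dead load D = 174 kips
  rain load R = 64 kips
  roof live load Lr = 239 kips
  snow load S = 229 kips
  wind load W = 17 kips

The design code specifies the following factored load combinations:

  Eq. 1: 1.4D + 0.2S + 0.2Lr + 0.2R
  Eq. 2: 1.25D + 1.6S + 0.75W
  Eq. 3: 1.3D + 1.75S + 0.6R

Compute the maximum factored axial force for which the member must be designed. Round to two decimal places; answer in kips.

Eq. 1: 1.4(174) + 0.2(229) + 0.2(239) + 0.2(64) = 243.60 + 45.80 + 47.80 + 12.80 = 350.00
Eq. 2: 1.25(174) + 1.6(229) + 0.75(17) = 217.50 + 366.40 + 12.75 = 596.65
Eq. 3: 1.3(174) + 1.75(229) + 0.6(64) = 226.20 + 400.75 + 38.40 = 665.35
Combination 3 governs: P_u = 665.35 kips.

665.35 kips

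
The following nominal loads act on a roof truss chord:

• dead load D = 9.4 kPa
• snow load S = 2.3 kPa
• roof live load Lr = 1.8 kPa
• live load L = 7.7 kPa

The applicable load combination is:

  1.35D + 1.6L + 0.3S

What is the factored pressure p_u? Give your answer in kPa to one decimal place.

25.7 kPa

1.35(9.4) + 1.6(7.7) + 0.3(2.3) = 12.7 + 12.3 + 0.7 = 25.7
p_u = 25.7 kPa.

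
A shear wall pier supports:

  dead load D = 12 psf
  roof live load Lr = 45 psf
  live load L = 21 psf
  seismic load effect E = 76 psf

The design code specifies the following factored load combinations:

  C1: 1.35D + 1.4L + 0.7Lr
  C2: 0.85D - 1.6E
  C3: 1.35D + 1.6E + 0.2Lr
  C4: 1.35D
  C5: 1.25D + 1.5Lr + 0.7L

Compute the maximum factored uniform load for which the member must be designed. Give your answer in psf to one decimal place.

146.8 psf

C1: 1.35(12) + 1.4(21) + 0.7(45) = 16.2 + 29.4 + 31.5 = 77.1
C2: 0.85(12) - 1.6(76) = 10.2 - 121.6 = -111.4
C3: 1.35(12) + 1.6(76) + 0.2(45) = 16.2 + 121.6 + 9.0 = 146.8
C4: 1.35(12) = 16.2
C5: 1.25(12) + 1.5(45) + 0.7(21) = 15.0 + 67.5 + 14.7 = 97.2
Maximum is from combination 3.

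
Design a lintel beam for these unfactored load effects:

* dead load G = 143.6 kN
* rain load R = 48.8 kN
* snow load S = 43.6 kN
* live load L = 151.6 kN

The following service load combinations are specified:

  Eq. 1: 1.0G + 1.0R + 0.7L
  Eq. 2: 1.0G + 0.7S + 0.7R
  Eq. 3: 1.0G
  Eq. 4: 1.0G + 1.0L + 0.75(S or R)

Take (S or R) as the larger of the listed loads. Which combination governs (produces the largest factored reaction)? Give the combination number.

Combination 4

(S or R) → R = 48.8 kN.
Eq. 1: 1.0(143.6) + 1.0(48.8) + 0.7(151.6) = 298.52
Eq. 2: 1.0(143.6) + 0.7(43.6) + 0.7(48.8) = 208.28
Eq. 3: 1.0(143.6) = 143.60
Eq. 4: 1.0(143.6) + 1.0(151.6) + 0.75(48.8) = 331.80
The largest value is 331.80 kN from combination 4.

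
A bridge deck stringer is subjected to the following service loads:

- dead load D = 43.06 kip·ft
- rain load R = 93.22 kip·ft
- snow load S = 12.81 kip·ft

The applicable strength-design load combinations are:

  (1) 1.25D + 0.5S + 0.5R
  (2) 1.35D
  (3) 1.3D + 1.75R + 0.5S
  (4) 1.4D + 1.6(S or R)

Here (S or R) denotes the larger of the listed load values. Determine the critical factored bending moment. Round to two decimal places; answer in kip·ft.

225.52 kip·ft

(S or R) → R = 93.22 kip·ft.
(1) 1.25(43.06) + 0.5(12.81) + 0.5(93.22) = 106.84
(2) 1.35(43.06) = 58.13
(3) 1.3(43.06) + 1.75(93.22) + 0.5(12.81) = 225.52
(4) 1.4(43.06) + 1.6(93.22) = 209.44
Combination 3 governs: M_u = 225.52 kip·ft.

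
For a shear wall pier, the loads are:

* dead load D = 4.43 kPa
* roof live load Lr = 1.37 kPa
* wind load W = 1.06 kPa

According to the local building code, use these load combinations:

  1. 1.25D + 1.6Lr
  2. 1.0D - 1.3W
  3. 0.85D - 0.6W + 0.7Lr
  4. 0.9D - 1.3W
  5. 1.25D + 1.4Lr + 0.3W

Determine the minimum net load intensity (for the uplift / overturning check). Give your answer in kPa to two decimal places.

1. 1.25(4.43) + 1.6(1.37) = 7.73
2. 1.0(4.43) - 1.3(1.06) = 3.05
3. 0.85(4.43) - 0.6(1.06) + 0.7(1.37) = 4.09
4. 0.9(4.43) - 1.3(1.06) = 2.61
5. 1.25(4.43) + 1.4(1.37) + 0.3(1.06) = 7.77
Combination 4 gives the minimum: 2.61 kPa.

2.61 kPa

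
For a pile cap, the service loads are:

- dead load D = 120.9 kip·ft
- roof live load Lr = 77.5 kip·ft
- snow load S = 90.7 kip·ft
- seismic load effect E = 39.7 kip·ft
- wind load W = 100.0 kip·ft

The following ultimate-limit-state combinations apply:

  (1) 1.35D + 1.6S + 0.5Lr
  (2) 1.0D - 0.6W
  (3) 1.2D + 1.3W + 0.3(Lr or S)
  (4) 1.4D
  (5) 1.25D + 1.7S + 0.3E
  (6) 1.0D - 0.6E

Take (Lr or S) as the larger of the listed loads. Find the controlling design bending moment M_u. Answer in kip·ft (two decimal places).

(Lr or S) → S = 90.7 kip·ft.
(1) 1.35(120.9) + 1.6(90.7) + 0.5(77.5) = 347.09
(2) 1.0(120.9) - 0.6(100.0) = 60.90
(3) 1.2(120.9) + 1.3(100.0) + 0.3(90.7) = 302.29
(4) 1.4(120.9) = 169.26
(5) 1.25(120.9) + 1.7(90.7) + 0.3(39.7) = 317.23
(6) 1.0(120.9) - 0.6(39.7) = 97.08
The controlling combination is 1, giving 347.09 kip·ft.

347.09 kip·ft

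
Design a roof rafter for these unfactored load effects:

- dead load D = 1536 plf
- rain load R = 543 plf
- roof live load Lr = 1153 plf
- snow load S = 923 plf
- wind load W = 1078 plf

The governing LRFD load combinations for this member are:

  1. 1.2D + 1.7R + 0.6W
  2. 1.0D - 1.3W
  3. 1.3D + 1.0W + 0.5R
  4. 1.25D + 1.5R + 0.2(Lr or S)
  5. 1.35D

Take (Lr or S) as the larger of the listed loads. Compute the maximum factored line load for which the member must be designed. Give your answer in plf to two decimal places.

3413.10 plf

(Lr or S) → Lr = 1153 plf.
1. 1.2(1536) + 1.7(543) + 0.6(1078) = 1843.20 + 923.10 + 646.80 = 3413.10
2. 1.0(1536) - 1.3(1078) = 1536.00 - 1401.40 = 134.60
3. 1.3(1536) + 1.0(1078) + 0.5(543) = 1996.80 + 1078.00 + 271.50 = 3346.30
4. 1.25(1536) + 1.5(543) + 0.2(1153) = 1920.00 + 814.50 + 230.60 = 2965.10
5. 1.35(1536) = 2073.60
Maximum is from combination 1.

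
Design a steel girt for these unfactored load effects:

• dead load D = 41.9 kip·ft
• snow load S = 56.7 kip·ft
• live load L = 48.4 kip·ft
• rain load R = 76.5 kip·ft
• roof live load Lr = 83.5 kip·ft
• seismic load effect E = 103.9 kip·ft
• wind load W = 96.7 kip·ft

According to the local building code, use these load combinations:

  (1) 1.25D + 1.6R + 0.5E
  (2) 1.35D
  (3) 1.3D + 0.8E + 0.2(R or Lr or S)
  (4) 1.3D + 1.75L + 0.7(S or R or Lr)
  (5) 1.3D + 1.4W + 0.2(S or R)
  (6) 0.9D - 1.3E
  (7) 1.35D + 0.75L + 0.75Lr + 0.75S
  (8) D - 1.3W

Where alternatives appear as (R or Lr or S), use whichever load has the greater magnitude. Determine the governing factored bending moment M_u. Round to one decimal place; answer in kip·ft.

226.7 kip·ft

(R or Lr or S) → Lr = 83.5 kip·ft; (S or R or Lr) → Lr = 83.5 kip·ft; (S or R) → R = 76.5 kip·ft.
(1) 1.25(41.9) + 1.6(76.5) + 0.5(103.9) = 226.7
(2) 1.35(41.9) = 56.6
(3) 1.3(41.9) + 0.8(103.9) + 0.2(83.5) = 54.5 + 83.1 + 16.7 = 154.3
(4) 1.3(41.9) + 1.75(48.4) + 0.7(83.5) = 197.6
(5) 1.3(41.9) + 1.4(96.7) + 0.2(76.5) = 54.5 + 135.4 + 15.3 = 205.2
(6) 0.9(41.9) - 1.3(103.9) = 37.7 - 135.1 = -97.4
(7) 1.35(41.9) + 0.75(48.4) + 0.75(83.5) + 0.75(56.7) = 56.6 + 36.3 + 62.6 + 42.5 = 198.0
(8) 1.0(41.9) - 1.3(96.7) = 41.9 - 125.7 = -83.8
The controlling combination is 1, giving 226.7 kip·ft.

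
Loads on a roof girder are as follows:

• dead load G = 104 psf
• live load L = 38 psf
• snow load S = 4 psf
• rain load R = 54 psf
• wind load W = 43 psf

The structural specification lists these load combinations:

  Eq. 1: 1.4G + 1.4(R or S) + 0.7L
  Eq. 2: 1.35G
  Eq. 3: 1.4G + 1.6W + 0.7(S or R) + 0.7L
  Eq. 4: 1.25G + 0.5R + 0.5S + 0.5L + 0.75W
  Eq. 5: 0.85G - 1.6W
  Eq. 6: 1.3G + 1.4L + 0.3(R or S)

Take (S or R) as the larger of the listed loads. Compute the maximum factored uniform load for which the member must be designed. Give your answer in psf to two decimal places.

(R or S) → R = 54 psf; (S or R) → R = 54 psf.
Eq. 1: 1.4(104) + 1.4(54) + 0.7(38) = 247.80
Eq. 2: 1.35(104) = 140.40
Eq. 3: 1.4(104) + 1.6(43) + 0.7(54) + 0.7(38) = 278.80
Eq. 4: 1.25(104) + 0.5(54) + 0.5(4) + 0.5(38) + 0.75(43) = 210.25
Eq. 5: 0.85(104) - 1.6(43) = 19.60
Eq. 6: 1.3(104) + 1.4(38) + 0.3(54) = 204.60
The controlling combination is 3, giving 278.80 psf.

278.80 psf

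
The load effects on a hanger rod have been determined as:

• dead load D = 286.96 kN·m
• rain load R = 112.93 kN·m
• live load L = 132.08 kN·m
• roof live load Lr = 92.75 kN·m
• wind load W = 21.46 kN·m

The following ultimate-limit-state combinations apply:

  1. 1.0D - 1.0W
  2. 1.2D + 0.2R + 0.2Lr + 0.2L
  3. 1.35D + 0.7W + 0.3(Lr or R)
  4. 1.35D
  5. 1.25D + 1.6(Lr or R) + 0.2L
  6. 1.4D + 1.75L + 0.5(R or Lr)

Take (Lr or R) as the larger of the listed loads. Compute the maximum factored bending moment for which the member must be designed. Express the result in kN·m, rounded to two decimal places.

689.35 kN·m

(Lr or R) → R = 112.93 kN·m; (R or Lr) → R = 112.93 kN·m.
1. 1.0(286.96) - 1.0(21.46) = 286.96 - 21.46 = 265.50
2. 1.2(286.96) + 0.2(112.93) + 0.2(92.75) + 0.2(132.08) = 411.90
3. 1.35(286.96) + 0.7(21.46) + 0.3(112.93) = 387.40 + 15.02 + 33.88 = 436.30
4. 1.35(286.96) = 387.40
5. 1.25(286.96) + 1.6(112.93) + 0.2(132.08) = 565.80
6. 1.4(286.96) + 1.75(132.08) + 0.5(112.93) = 401.74 + 231.14 + 56.47 = 689.35
The controlling combination is 6, giving 689.35 kN·m.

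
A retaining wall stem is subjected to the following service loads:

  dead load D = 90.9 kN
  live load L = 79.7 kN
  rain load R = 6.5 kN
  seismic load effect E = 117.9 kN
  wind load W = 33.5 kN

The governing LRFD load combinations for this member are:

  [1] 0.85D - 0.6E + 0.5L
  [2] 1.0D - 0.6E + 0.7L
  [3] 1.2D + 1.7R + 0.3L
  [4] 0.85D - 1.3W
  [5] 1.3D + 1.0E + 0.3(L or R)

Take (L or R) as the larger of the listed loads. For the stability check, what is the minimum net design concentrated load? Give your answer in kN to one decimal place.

33.7 kN

(L or R) → L = 79.7 kN.
[1] 0.85(90.9) - 0.6(117.9) + 0.5(79.7) = 46.4
[2] 1.0(90.9) - 0.6(117.9) + 0.7(79.7) = 76.0
[3] 1.2(90.9) + 1.7(6.5) + 0.3(79.7) = 144.0
[4] 0.85(90.9) - 1.3(33.5) = 33.7
[5] 1.3(90.9) + 1.0(117.9) + 0.3(79.7) = 260.0
Combination 4 gives the minimum: 33.7 kN.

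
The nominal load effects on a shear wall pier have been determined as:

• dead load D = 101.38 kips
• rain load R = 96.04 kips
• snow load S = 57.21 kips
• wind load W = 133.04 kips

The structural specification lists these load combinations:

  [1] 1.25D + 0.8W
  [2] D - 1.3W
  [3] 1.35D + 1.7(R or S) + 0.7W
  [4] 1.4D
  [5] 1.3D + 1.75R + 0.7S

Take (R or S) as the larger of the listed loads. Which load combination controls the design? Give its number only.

Combination 3

(R or S) → R = 96.04 kips.
[1] 1.25(101.38) + 0.8(133.04) = 126.73 + 106.43 = 233.16
[2] 1.0(101.38) - 1.3(133.04) = 101.38 - 172.95 = -71.57
[3] 1.35(101.38) + 1.7(96.04) + 0.7(133.04) = 136.86 + 163.27 + 93.13 = 393.26
[4] 1.4(101.38) = 141.93
[5] 1.3(101.38) + 1.75(96.04) + 0.7(57.21) = 131.79 + 168.07 + 40.05 = 339.91
The largest value is 393.26 kips from combination 3.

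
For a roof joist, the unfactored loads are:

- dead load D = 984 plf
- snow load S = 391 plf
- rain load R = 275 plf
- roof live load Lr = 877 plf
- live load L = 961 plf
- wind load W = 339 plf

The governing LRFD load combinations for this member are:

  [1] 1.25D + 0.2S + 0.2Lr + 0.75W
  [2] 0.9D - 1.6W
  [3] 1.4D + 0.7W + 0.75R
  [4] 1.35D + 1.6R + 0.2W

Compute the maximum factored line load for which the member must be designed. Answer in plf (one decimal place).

[1] 1.25(984) + 0.2(391) + 0.2(877) + 0.75(339) = 1230.0 + 78.2 + 175.4 + 254.3 = 1737.9
[2] 0.9(984) - 1.6(339) = 885.6 - 542.4 = 343.2
[3] 1.4(984) + 0.7(339) + 0.75(275) = 1377.6 + 237.3 + 206.3 = 1821.2
[4] 1.35(984) + 1.6(275) + 0.2(339) = 1328.4 + 440.0 + 67.8 = 1836.2
Combination 4 governs: w_u = 1836.2 plf.

1836.2 plf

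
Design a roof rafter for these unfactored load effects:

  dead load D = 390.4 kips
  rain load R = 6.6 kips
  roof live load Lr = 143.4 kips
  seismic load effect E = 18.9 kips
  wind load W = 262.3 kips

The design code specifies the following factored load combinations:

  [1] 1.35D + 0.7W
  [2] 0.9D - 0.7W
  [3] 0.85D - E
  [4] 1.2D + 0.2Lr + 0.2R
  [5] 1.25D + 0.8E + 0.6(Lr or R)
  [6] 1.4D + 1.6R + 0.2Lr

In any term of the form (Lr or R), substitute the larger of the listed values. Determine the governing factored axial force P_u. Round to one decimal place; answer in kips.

710.7 kips

(Lr or R) → Lr = 143.4 kips.
[1] 1.35(390.4) + 0.7(262.3) = 710.7
[2] 0.9(390.4) - 0.7(262.3) = 351.4 - 183.6 = 167.8
[3] 0.85(390.4) - 1.0(18.9) = 331.8 - 18.9 = 312.9
[4] 1.2(390.4) + 0.2(143.4) + 0.2(6.6) = 468.5 + 28.7 + 1.3 = 498.5
[5] 1.25(390.4) + 0.8(18.9) + 0.6(143.4) = 589.2
[6] 1.4(390.4) + 1.6(6.6) + 0.2(143.4) = 585.8
Maximum is from combination 1.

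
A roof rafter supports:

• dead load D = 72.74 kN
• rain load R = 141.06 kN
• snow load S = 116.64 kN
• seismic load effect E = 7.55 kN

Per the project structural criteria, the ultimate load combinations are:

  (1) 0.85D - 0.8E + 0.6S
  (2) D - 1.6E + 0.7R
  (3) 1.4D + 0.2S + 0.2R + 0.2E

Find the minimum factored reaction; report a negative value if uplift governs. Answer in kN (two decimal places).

(1) 0.85(72.74) - 0.8(7.55) + 0.6(116.64) = 61.83 - 6.04 + 69.98 = 125.77
(2) 1.0(72.74) - 1.6(7.55) + 0.7(141.06) = 72.74 - 12.08 + 98.74 = 159.40
(3) 1.4(72.74) + 0.2(116.64) + 0.2(141.06) + 0.2(7.55) = 101.84 + 23.33 + 28.21 + 1.51 = 154.89
Combination 1 gives the minimum: 125.77 kN.

125.77 kN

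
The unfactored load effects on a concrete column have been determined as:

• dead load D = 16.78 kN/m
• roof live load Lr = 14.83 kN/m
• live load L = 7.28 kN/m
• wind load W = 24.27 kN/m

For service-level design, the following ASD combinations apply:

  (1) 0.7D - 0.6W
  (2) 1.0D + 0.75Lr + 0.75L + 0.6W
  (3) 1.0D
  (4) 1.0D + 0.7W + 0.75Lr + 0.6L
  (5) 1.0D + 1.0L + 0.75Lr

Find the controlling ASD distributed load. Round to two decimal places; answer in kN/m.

(1) 0.7(16.78) - 0.6(24.27) = -2.82
(2) 1.0(16.78) + 0.75(14.83) + 0.75(7.28) + 0.6(24.27) = 47.92
(3) 1.0(16.78) = 16.78
(4) 1.0(16.78) + 0.7(24.27) + 0.75(14.83) + 0.6(7.28) = 49.26
(5) 1.0(16.78) + 1.0(7.28) + 0.75(14.83) = 35.18
The controlling combination is 4, giving 49.26 kN/m.

49.26 kN/m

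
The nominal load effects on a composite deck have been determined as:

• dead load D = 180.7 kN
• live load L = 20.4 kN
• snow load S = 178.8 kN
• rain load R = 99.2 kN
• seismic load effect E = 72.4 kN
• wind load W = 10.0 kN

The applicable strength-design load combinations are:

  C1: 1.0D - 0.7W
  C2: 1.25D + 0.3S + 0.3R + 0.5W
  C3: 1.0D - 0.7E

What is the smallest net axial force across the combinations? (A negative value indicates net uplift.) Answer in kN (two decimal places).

C1: 1.0(180.7) - 0.7(10.0) = 180.70 - 7.00 = 173.70
C2: 1.25(180.7) + 0.3(178.8) + 0.3(99.2) + 0.5(10.0) = 225.88 + 53.64 + 29.76 + 5.00 = 314.28
C3: 1.0(180.7) - 0.7(72.4) = 180.70 - 50.68 = 130.02
Combination 3 gives the minimum: 130.02 kN.

130.02 kN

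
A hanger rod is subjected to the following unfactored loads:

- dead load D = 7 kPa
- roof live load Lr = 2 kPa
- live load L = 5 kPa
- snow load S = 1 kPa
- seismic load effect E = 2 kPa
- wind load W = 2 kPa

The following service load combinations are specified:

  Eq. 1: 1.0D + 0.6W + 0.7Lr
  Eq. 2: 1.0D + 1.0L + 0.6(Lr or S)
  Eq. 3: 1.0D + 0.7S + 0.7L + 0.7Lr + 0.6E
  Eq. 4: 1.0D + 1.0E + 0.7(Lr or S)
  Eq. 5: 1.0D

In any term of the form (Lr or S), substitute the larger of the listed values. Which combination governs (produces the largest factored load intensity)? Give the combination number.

(Lr or S) → Lr = 2 kPa.
Eq. 1: 1.0(7) + 0.6(2) + 0.7(2) = 7.00 + 1.20 + 1.40 = 9.60
Eq. 2: 1.0(7) + 1.0(5) + 0.6(2) = 7.00 + 5.00 + 1.20 = 13.20
Eq. 3: 1.0(7) + 0.7(1) + 0.7(5) + 0.7(2) + 0.6(2) = 7.00 + 0.70 + 3.50 + 1.40 + 1.20 = 13.80
Eq. 4: 1.0(7) + 1.0(2) + 0.7(2) = 7.00 + 2.00 + 1.40 = 10.40
Eq. 5: 1.0(7) = 7.00
The largest value is 13.80 kPa from combination 3.

Combination 3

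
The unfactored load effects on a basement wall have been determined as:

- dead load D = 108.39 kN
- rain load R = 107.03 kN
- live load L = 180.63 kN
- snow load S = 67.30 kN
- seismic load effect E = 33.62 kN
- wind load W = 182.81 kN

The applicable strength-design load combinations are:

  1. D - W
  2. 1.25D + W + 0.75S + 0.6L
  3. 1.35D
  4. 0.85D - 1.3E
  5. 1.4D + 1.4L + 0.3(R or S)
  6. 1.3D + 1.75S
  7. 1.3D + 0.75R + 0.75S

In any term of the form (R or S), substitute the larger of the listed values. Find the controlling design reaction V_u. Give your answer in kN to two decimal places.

(R or S) → R = 107.03 kN.
1. 1.0(108.39) - 1.0(182.81) = -74.42
2. 1.25(108.39) + 1.0(182.81) + 0.75(67.30) + 0.6(180.63) = 477.15
3. 1.35(108.39) = 146.33
4. 0.85(108.39) - 1.3(33.62) = 48.43
5. 1.4(108.39) + 1.4(180.63) + 0.3(107.03) = 436.74
6. 1.3(108.39) + 1.75(67.30) = 258.68
7. 1.3(108.39) + 0.75(107.03) + 0.75(67.30) = 271.65
The controlling combination is 2, giving 477.15 kN.

477.15 kN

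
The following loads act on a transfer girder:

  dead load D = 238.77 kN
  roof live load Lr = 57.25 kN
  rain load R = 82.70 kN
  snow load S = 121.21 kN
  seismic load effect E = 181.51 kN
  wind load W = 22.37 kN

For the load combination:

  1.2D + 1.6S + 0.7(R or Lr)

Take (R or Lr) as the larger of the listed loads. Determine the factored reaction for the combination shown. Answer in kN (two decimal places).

(R or Lr) → R = 82.70 kN.
1.2(238.77) + 1.6(121.21) + 0.7(82.70) = 286.52 + 193.94 + 57.89 = 538.35
V_u = 538.35 kN.

538.35 kN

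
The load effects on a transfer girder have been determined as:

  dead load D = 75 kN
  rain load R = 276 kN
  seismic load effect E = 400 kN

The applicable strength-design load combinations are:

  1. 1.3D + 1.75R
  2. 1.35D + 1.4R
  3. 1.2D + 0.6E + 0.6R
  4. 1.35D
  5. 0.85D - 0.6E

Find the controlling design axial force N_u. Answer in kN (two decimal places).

580.50 kN

1. 1.3(75) + 1.75(276) = 97.50 + 483.00 = 580.50
2. 1.35(75) + 1.4(276) = 101.25 + 386.40 = 487.65
3. 1.2(75) + 0.6(400) + 0.6(276) = 90.00 + 240.00 + 165.60 = 495.60
4. 1.35(75) = 101.25
5. 0.85(75) - 0.6(400) = 63.75 - 240.00 = -176.25
Combination 1 governs: N_u = 580.50 kN.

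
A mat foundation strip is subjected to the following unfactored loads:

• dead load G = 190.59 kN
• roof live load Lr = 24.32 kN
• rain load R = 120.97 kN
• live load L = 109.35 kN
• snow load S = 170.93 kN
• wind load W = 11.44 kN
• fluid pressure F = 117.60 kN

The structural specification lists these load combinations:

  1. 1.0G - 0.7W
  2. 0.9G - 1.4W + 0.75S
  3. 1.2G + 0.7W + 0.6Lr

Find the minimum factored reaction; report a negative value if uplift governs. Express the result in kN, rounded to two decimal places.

1. 1.0(190.59) - 0.7(11.44) = 190.59 - 8.01 = 182.58
2. 0.9(190.59) - 1.4(11.44) + 0.75(170.93) = 171.53 - 16.02 + 128.20 = 283.71
3. 1.2(190.59) + 0.7(11.44) + 0.6(24.32) = 228.71 + 8.01 + 14.59 = 251.31
Combination 1 gives the minimum: 182.58 kN.

182.58 kN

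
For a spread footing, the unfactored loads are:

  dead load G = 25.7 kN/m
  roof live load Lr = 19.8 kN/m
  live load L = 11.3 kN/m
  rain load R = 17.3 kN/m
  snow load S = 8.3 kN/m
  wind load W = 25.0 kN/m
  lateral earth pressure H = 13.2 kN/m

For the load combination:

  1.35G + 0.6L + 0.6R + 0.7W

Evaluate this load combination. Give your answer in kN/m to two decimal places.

1.35(25.7) + 0.6(11.3) + 0.6(17.3) + 0.7(25.0) = 34.70 + 6.78 + 10.38 + 17.50 = 69.36
w_u = 69.36 kN/m.

69.36 kN/m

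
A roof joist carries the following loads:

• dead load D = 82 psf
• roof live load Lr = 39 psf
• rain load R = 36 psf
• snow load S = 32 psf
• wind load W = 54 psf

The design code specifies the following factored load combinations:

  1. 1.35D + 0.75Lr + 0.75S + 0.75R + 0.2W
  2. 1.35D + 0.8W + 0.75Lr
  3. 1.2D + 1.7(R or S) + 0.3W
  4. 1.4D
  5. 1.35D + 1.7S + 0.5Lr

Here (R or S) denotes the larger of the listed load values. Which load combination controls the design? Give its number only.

(R or S) → R = 36 psf.
1. 1.35(82) + 0.75(39) + 0.75(32) + 0.75(36) + 0.2(54) = 110.7 + 29.3 + 24.0 + 27.0 + 10.8 = 201.8
2. 1.35(82) + 0.8(54) + 0.75(39) = 110.7 + 43.2 + 29.3 = 183.2
3. 1.2(82) + 1.7(36) + 0.3(54) = 98.4 + 61.2 + 16.2 = 175.8
4. 1.4(82) = 114.8
5. 1.35(82) + 1.7(32) + 0.5(39) = 110.7 + 54.4 + 19.5 = 184.6
The largest value is 201.8 psf from combination 1.

Combination 1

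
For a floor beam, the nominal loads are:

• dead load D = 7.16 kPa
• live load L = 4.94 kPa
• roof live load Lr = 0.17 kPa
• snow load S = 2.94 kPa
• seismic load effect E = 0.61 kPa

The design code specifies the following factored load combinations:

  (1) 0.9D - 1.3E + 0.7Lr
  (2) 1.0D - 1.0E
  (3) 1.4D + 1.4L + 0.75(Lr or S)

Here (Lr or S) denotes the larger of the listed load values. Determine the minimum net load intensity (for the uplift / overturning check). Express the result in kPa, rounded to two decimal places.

5.77 kPa

(Lr or S) → S = 2.94 kPa.
(1) 0.9(7.16) - 1.3(0.61) + 0.7(0.17) = 6.44 - 0.79 + 0.12 = 5.77
(2) 1.0(7.16) - 1.0(0.61) = 7.16 - 0.61 = 6.55
(3) 1.4(7.16) + 1.4(4.94) + 0.75(2.94) = 10.02 + 6.92 + 2.21 = 19.15
Combination 1 gives the minimum: 5.77 kPa.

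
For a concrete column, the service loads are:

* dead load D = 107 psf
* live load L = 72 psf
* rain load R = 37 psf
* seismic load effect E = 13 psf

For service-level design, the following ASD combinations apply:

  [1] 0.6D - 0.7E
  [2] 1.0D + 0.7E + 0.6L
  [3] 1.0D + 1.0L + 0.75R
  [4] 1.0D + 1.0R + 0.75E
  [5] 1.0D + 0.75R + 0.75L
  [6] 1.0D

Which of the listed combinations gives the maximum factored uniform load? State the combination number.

[1] 0.6(107) - 0.7(13) = 55.10
[2] 1.0(107) + 0.7(13) + 0.6(72) = 159.30
[3] 1.0(107) + 1.0(72) + 0.75(37) = 206.75
[4] 1.0(107) + 1.0(37) + 0.75(13) = 153.75
[5] 1.0(107) + 0.75(37) + 0.75(72) = 188.75
[6] 1.0(107) = 107.00
The largest value is 206.75 psf from combination 3.

Combination 3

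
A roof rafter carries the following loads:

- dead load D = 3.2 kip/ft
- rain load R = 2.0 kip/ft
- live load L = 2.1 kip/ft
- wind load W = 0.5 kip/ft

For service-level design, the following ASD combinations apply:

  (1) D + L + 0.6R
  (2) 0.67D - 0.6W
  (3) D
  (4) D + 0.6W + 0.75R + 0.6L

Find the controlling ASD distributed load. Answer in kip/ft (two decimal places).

(1) 1.0(3.2) + 1.0(2.1) + 0.6(2.0) = 3.20 + 2.10 + 1.20 = 6.50
(2) 0.67(3.2) - 0.6(0.5) = 2.14 - 0.30 = 1.84
(3) 1.0(3.2) = 3.20
(4) 1.0(3.2) + 0.6(0.5) + 0.75(2.0) + 0.6(2.1) = 3.20 + 0.30 + 1.50 + 1.26 = 6.26
Combination 1 governs: w = 6.50 kip/ft.

6.50 kip/ft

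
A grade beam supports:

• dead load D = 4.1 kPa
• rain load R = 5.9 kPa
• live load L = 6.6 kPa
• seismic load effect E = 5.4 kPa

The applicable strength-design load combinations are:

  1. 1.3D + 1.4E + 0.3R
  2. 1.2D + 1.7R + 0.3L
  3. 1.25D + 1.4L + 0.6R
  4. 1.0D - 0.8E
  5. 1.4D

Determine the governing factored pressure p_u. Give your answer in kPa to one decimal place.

17.9 kPa

1. 1.3(4.1) + 1.4(5.4) + 0.3(5.9) = 5.3 + 7.6 + 1.8 = 14.7
2. 1.2(4.1) + 1.7(5.9) + 0.3(6.6) = 4.9 + 10.0 + 2.0 = 16.9
3. 1.25(4.1) + 1.4(6.6) + 0.6(5.9) = 17.9
4. 1.0(4.1) - 0.8(5.4) = 4.1 - 4.3 = -0.2
5. 1.4(4.1) = 5.7
Combination 3 governs: p_u = 17.9 kPa.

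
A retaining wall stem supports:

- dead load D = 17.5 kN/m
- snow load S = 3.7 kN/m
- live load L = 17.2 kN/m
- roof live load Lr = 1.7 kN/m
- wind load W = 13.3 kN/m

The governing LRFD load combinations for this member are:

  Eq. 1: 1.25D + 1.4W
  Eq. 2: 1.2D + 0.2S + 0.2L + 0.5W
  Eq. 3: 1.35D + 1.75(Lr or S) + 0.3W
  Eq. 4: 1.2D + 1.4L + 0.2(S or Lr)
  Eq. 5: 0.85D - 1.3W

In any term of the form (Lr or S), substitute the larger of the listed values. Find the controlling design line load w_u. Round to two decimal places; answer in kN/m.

(Lr or S) → S = 3.7 kN/m; (S or Lr) → S = 3.7 kN/m.
Eq. 1: 1.25(17.5) + 1.4(13.3) = 40.50
Eq. 2: 1.2(17.5) + 0.2(3.7) + 0.2(17.2) + 0.5(13.3) = 31.83
Eq. 3: 1.35(17.5) + 1.75(3.7) + 0.3(13.3) = 34.09
Eq. 4: 1.2(17.5) + 1.4(17.2) + 0.2(3.7) = 45.82
Eq. 5: 0.85(17.5) - 1.3(13.3) = -2.42
Maximum is from combination 4.

45.82 kN/m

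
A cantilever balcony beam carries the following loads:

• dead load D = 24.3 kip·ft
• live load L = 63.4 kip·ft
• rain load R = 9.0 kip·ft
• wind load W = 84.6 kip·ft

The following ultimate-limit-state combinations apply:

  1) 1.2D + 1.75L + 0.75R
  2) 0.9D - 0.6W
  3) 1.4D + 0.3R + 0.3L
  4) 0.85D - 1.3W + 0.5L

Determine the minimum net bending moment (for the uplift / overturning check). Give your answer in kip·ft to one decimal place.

1) 1.2(24.3) + 1.75(63.4) + 0.75(9.0) = 146.9
2) 0.9(24.3) - 0.6(84.6) = 21.9 - 50.8 = -28.9
3) 1.4(24.3) + 0.3(9.0) + 0.3(63.4) = 34.0 + 2.7 + 19.0 = 55.7
4) 0.85(24.3) - 1.3(84.6) + 0.5(63.4) = 20.7 - 110.0 + 31.7 = -57.6
Combination 4 gives the minimum: -57.6 kip·ft.

-57.6 kip·ft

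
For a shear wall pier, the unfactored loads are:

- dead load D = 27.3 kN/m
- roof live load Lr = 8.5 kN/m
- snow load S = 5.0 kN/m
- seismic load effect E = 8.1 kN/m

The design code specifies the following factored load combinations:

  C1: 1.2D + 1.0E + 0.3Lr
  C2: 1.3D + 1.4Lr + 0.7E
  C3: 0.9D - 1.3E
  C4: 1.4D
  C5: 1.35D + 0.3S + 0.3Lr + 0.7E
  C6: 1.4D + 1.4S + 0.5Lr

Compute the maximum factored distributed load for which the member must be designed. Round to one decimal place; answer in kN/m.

C1: 1.2(27.3) + 1.0(8.1) + 0.3(8.5) = 43.4
C2: 1.3(27.3) + 1.4(8.5) + 0.7(8.1) = 35.5 + 11.9 + 5.7 = 53.1
C3: 0.9(27.3) - 1.3(8.1) = 14.0
C4: 1.4(27.3) = 38.2
C5: 1.35(27.3) + 0.3(5.0) + 0.3(8.5) + 0.7(8.1) = 46.6
C6: 1.4(27.3) + 1.4(5.0) + 0.5(8.5) = 38.2 + 7.0 + 4.3 = 49.5
Maximum is from combination 2.

53.1 kN/m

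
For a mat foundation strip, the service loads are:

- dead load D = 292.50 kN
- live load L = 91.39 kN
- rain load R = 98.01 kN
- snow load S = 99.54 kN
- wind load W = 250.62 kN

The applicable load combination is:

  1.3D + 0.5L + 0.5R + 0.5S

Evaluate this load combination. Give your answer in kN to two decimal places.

1.3(292.50) + 0.5(91.39) + 0.5(98.01) + 0.5(99.54) = 524.72
N_u = 524.72 kN.

524.72 kN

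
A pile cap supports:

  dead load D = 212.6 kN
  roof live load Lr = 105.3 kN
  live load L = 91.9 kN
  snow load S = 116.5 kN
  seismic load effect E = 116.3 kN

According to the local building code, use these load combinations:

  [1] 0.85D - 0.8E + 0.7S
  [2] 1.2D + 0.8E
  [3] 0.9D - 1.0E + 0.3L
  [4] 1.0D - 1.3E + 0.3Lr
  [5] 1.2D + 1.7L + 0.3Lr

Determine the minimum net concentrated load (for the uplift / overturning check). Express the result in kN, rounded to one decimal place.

93.0 kN

[1] 0.85(212.6) - 0.8(116.3) + 0.7(116.5) = 169.2
[2] 1.2(212.6) + 0.8(116.3) = 348.2
[3] 0.9(212.6) - 1.0(116.3) + 0.3(91.9) = 191.3 - 116.3 + 27.6 = 102.6
[4] 1.0(212.6) - 1.3(116.3) + 0.3(105.3) = 212.6 - 151.2 + 31.6 = 93.0
[5] 1.2(212.6) + 1.7(91.9) + 0.3(105.3) = 255.1 + 156.2 + 31.6 = 442.9
Combination 4 gives the minimum: 93.0 kN.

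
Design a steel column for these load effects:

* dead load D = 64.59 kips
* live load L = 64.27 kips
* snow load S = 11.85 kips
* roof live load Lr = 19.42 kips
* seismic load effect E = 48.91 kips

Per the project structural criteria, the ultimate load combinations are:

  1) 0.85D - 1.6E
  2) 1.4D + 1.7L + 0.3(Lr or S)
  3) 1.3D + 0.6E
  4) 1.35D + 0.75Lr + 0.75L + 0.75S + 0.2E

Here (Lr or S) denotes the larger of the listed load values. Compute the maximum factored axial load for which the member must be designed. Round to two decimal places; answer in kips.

205.51 kips

(Lr or S) → Lr = 19.42 kips.
1) 0.85(64.59) - 1.6(48.91) = -23.35
2) 1.4(64.59) + 1.7(64.27) + 0.3(19.42) = 205.51
3) 1.3(64.59) + 0.6(48.91) = 113.31
4) 1.35(64.59) + 0.75(19.42) + 0.75(64.27) + 0.75(11.85) + 0.2(48.91) = 168.63
The controlling combination is 2, giving 205.51 kips.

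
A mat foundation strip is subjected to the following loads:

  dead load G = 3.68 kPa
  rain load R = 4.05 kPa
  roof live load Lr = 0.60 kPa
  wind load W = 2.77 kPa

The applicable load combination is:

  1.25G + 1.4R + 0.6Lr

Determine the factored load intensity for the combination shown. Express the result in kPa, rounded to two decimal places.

1.25(3.68) + 1.4(4.05) + 0.6(0.60) = 4.60 + 5.67 + 0.36 = 10.63
q_u = 10.63 kPa.

10.63 kPa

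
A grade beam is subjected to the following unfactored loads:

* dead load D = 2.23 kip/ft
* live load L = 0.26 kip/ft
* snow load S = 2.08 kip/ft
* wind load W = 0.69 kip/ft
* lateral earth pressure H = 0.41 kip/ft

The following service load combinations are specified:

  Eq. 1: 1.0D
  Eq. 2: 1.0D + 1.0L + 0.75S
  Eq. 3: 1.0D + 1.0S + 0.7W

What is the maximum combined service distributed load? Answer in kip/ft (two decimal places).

Eq. 1: 1.0(2.23) = 2.23
Eq. 2: 1.0(2.23) + 1.0(0.26) + 0.75(2.08) = 4.05
Eq. 3: 1.0(2.23) + 1.0(2.08) + 0.7(0.69) = 4.79
Combination 3 governs: w = 4.79 kip/ft.

4.79 kip/ft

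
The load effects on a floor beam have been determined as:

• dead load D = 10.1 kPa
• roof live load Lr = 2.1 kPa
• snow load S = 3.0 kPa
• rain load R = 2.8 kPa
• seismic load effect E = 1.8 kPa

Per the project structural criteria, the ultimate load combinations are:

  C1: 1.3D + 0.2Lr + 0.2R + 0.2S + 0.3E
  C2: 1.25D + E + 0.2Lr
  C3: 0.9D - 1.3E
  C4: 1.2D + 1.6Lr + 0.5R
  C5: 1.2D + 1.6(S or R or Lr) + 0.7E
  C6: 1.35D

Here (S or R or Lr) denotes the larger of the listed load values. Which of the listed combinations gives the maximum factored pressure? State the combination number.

Combination 5

(S or R or Lr) → S = 3.0 kPa.
C1: 1.3(10.1) + 0.2(2.1) + 0.2(2.8) + 0.2(3.0) + 0.3(1.8) = 15.25
C2: 1.25(10.1) + 1.0(1.8) + 0.2(2.1) = 14.85
C3: 0.9(10.1) - 1.3(1.8) = 6.75
C4: 1.2(10.1) + 1.6(2.1) + 0.5(2.8) = 16.88
C5: 1.2(10.1) + 1.6(3.0) + 0.7(1.8) = 18.18
C6: 1.35(10.1) = 13.64
The largest value is 18.18 kPa from combination 5.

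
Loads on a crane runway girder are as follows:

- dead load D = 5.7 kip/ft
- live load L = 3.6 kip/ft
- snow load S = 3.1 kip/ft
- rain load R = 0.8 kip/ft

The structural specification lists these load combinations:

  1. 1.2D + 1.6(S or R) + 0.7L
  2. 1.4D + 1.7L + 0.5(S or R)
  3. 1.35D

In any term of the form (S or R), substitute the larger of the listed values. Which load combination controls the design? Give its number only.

(S or R) → S = 3.1 kip/ft.
1. 1.2(5.7) + 1.6(3.1) + 0.7(3.6) = 6.84 + 4.96 + 2.52 = 14.32
2. 1.4(5.7) + 1.7(3.6) + 0.5(3.1) = 7.98 + 6.12 + 1.55 = 15.65
3. 1.35(5.7) = 7.70
The largest value is 15.65 kip/ft from combination 2.

Combination 2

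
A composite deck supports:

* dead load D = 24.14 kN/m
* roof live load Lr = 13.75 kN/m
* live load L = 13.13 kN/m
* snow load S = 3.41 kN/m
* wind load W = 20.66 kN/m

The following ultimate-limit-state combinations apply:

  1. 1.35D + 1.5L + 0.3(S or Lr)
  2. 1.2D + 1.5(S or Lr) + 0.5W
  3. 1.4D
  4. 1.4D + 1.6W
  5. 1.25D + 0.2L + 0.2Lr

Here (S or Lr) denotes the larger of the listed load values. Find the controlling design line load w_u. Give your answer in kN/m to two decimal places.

(S or Lr) → Lr = 13.75 kN/m.
1. 1.35(24.14) + 1.5(13.13) + 0.3(13.75) = 56.41
2. 1.2(24.14) + 1.5(13.75) + 0.5(20.66) = 59.92
3. 1.4(24.14) = 33.80
4. 1.4(24.14) + 1.6(20.66) = 66.85
5. 1.25(24.14) + 0.2(13.13) + 0.2(13.75) = 35.55
The controlling combination is 4, giving 66.85 kN/m.

66.85 kN/m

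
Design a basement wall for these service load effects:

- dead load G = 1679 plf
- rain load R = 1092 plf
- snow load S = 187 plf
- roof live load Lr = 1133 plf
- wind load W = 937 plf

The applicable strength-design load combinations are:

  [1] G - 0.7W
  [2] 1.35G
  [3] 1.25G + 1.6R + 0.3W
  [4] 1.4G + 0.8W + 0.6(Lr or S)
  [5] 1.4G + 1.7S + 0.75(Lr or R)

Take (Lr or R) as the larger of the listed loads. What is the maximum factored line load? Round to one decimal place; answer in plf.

4127.1 plf

(Lr or S) → Lr = 1133 plf; (Lr or R) → Lr = 1133 plf.
[1] 1.0(1679) - 0.7(937) = 1023.1
[2] 1.35(1679) = 2266.7
[3] 1.25(1679) + 1.6(1092) + 0.3(937) = 4127.1
[4] 1.4(1679) + 0.8(937) + 0.6(1133) = 3780.0
[5] 1.4(1679) + 1.7(187) + 0.75(1133) = 3518.3
Combination 3 governs: w_u = 4127.1 plf.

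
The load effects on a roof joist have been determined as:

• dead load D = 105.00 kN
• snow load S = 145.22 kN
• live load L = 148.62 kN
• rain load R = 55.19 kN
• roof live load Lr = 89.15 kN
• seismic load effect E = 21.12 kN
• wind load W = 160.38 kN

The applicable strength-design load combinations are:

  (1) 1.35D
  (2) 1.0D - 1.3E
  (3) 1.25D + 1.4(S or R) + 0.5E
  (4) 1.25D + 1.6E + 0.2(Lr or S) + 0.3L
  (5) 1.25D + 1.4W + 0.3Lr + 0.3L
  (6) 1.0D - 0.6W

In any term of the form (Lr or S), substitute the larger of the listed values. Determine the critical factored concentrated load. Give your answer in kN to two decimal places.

(S or R) → S = 145.22 kN; (Lr or S) → S = 145.22 kN.
(1) 1.35(105.00) = 141.75
(2) 1.0(105.00) - 1.3(21.12) = 105.00 - 27.46 = 77.54
(3) 1.25(105.00) + 1.4(145.22) + 0.5(21.12) = 131.25 + 203.31 + 10.56 = 345.12
(4) 1.25(105.00) + 1.6(21.12) + 0.2(145.22) + 0.3(148.62) = 131.25 + 33.79 + 29.04 + 44.59 = 238.67
(5) 1.25(105.00) + 1.4(160.38) + 0.3(89.15) + 0.3(148.62) = 427.11
(6) 1.0(105.00) - 0.6(160.38) = 105.00 - 96.23 = 8.77
The controlling combination is 5, giving 427.11 kN.

427.11 kN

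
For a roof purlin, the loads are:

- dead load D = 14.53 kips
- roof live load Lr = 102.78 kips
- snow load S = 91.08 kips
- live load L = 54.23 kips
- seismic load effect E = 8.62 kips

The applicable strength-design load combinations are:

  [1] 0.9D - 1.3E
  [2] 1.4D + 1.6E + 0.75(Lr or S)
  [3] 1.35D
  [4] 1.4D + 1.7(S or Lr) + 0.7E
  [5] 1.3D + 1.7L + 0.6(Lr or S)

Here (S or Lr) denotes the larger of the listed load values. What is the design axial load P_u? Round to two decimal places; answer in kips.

201.10 kips

(Lr or S) → Lr = 102.78 kips; (S or Lr) → Lr = 102.78 kips.
[1] 0.9(14.53) - 1.3(8.62) = 13.08 - 11.21 = 1.87
[2] 1.4(14.53) + 1.6(8.62) + 0.75(102.78) = 20.34 + 13.79 + 77.09 = 111.22
[3] 1.35(14.53) = 19.62
[4] 1.4(14.53) + 1.7(102.78) + 0.7(8.62) = 20.34 + 174.73 + 6.03 = 201.10
[5] 1.3(14.53) + 1.7(54.23) + 0.6(102.78) = 18.89 + 92.19 + 61.67 = 172.75
Combination 4 governs: P_u = 201.10 kips.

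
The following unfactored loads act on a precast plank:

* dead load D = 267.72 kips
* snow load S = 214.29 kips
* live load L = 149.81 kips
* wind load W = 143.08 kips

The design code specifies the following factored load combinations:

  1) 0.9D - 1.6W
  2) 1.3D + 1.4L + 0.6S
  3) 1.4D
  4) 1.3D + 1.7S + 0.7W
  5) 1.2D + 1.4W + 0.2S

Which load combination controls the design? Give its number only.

Combination 4

1) 0.9(267.72) - 1.6(143.08) = 12.02
2) 1.3(267.72) + 1.4(149.81) + 0.6(214.29) = 686.34
3) 1.4(267.72) = 374.81
4) 1.3(267.72) + 1.7(214.29) + 0.7(143.08) = 812.49
5) 1.2(267.72) + 1.4(143.08) + 0.2(214.29) = 564.43
The largest value is 812.49 kips from combination 4.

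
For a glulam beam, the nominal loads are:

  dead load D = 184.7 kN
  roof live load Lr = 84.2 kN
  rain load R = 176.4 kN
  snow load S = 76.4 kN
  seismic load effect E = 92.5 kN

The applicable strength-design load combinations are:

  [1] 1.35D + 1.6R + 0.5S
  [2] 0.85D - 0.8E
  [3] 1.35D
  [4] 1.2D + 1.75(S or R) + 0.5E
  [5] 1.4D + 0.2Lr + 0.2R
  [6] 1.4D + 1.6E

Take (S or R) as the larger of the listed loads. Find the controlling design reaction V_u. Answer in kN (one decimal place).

576.6 kN

(S or R) → R = 176.4 kN.
[1] 1.35(184.7) + 1.6(176.4) + 0.5(76.4) = 569.8
[2] 0.85(184.7) - 0.8(92.5) = 83.0
[3] 1.35(184.7) = 249.3
[4] 1.2(184.7) + 1.75(176.4) + 0.5(92.5) = 576.6
[5] 1.4(184.7) + 0.2(84.2) + 0.2(176.4) = 310.7
[6] 1.4(184.7) + 1.6(92.5) = 406.6
The controlling combination is 4, giving 576.6 kN.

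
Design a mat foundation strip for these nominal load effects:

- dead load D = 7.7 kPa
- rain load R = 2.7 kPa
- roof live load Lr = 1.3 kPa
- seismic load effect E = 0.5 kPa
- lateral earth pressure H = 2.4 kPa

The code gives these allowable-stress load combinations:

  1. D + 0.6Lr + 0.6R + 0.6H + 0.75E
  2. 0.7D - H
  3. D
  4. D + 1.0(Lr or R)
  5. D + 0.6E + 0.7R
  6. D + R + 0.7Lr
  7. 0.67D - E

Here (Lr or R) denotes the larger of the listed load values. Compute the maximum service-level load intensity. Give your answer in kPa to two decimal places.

11.92 kPa

(Lr or R) → R = 2.7 kPa.
1. 1.0(7.7) + 0.6(1.3) + 0.6(2.7) + 0.6(2.4) + 0.75(0.5) = 11.92
2. 0.7(7.7) - 1.0(2.4) = 2.99
3. 1.0(7.7) = 7.70
4. 1.0(7.7) + 1.0(2.7) = 10.40
5. 1.0(7.7) + 0.6(0.5) + 0.7(2.7) = 9.89
6. 1.0(7.7) + 1.0(2.7) + 0.7(1.3) = 11.31
7. 0.67(7.7) - 1.0(0.5) = 4.66
Combination 1 governs: q = 11.92 kPa.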